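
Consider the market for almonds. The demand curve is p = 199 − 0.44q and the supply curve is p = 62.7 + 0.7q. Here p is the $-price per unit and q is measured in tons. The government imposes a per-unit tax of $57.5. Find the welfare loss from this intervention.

Competitive equilibrium: 199 − 0.44q = 62.7 + 0.7q → q* = 119.5614, p* = 146.393.
With the tax, the buyer price exceeds the seller price by 57.5: (199 − 0.44q) − (62.7 + 0.7q) = 57.5 → q' = 69.1228.
Δq = 119.5614 − 69.1228 = 50.4386; the wedge equals the tax, 57.5.
Welfare loss = ½ × 50.4386 × 57.5 = $1450.11.

$1450.11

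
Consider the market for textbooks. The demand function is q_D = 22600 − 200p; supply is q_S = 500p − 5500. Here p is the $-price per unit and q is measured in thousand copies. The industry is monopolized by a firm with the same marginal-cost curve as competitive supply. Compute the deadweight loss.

In inverse form: demand p = 113 − 0.005q, supply p = 11 + 0.002q.
Competitive equilibrium: 113 − 0.005q = 11 + 0.002q → q* = 14571.4286, p* = 40.1429.
Marginal revenue: MR = 113 − 0.01q. Set MR = MC: 113 − 0.01q = 11 + 0.002q → q_m = 8500.
Price p_m = 113 − 0.005·8500 = 70.5; MC(q_m) = 11 + 0.002·8500 = 28.
Competitive q* = 14571.4286, so Δq = 6071.4286; wedge = 70.5 − 28 = 42.5.
Welfare loss = ½ × 6071.4286 × 42.5 = $129017.86 thousand.

$129017.86 thousand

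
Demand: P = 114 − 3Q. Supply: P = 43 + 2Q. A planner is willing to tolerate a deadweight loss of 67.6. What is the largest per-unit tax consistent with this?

26

Competitive equilibrium: 114 − 3Q = 43 + 2Q → Q* = 14.2, P* = 71.4.
A tax t gives ΔQ = t/5 and wedge t, so DWL = t²/10.
t²/10 = 67.6 → t² = 676 → t = 26.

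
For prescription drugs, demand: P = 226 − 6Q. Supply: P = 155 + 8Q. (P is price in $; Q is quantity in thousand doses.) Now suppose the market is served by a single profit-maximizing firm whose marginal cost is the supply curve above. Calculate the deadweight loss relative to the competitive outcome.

Competitive equilibrium: 226 − 6Q = 155 + 8Q → Q* = 5.0714, P* = 195.5714.
Marginal revenue: MR = 226 − 12Q. Set MR = MC: 226 − 12Q = 155 + 8Q → Q_m = 3.55.
Price P_m = 226 − 6·3.55 = 204.7; MC(Q_m) = 155 + 8·3.55 = 183.4.
Competitive Q* = 5.0714, so ΔQ = 1.5214; wedge = 204.7 − 183.4 = 21.3.
The triangle = ½ × 1.5214 × 21.3 = $16.20 thousand.

$16.20 thousand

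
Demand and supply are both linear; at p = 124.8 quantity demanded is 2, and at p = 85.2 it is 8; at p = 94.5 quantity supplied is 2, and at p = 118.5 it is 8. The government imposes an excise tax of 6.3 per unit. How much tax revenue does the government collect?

Demand slope = (85.2 − 124.8)/(8 − 2) = −6.6, so p = 138 − 6.6q.
Supply slope = (118.5 − 94.5)/(8 − 2) = 4, so p = 86.5 + 4q.
Competitive equilibrium: 138 − 6.6q = 86.5 + 4q → q* = 4.8585, p* = 105.934.
With the tax, the buyer price exceeds the seller price by 6.3: (138 − 6.6q) − (86.5 + 4q) = 6.3 → q' = 4.2642.
Tax revenue = 6.3 × 4.2642 = 26.86.

26.86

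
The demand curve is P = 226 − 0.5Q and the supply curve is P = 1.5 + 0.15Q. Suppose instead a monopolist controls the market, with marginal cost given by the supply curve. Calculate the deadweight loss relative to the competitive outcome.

7328.81

Competitive equilibrium: 226 − 0.5Q = 1.5 + 0.15Q → Q* = 345.3846, P* = 53.3077.
Marginal revenue: MR = 226 − Q. Set MR = MC: 226 − Q = 1.5 + 0.15Q → Q_m = 195.2174.
Price P_m = 226 − 0.5·195.2174 = 128.3913; MC(Q_m) = 1.5 + 0.15·195.2174 = 30.7826.
Competitive Q* = 345.3846, so ΔQ = 150.1672; wedge = 128.3913 − 30.7826 = 97.6087.
The triangle = ½ × 150.1672 × 97.6087 = 7328.81.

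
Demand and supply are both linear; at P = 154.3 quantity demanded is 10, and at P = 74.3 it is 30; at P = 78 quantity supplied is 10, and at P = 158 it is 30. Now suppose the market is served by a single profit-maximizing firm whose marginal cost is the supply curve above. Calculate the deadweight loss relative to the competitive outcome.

169.65

Demand slope = (74.3 − 154.3)/(30 − 10) = −4, so P = 194.3 − 4Q.
Supply slope = (158 − 78)/(30 − 10) = 4, so P = 38 + 4Q.
Competitive equilibrium: 194.3 − 4Q = 38 + 4Q → Q* = 19.5375, P* = 116.15.
Marginal revenue: MR = 194.3 − 8Q. Set MR = MC: 194.3 − 8Q = 38 + 4Q → Q_m = 13.025.
Price P_m = 194.3 − 4·13.025 = 142.2; MC(Q_m) = 38 + 4·13.025 = 90.1.
Competitive Q* = 19.5375, so ΔQ = 6.5125; wedge = 142.2 − 90.1 = 52.1.
Welfare loss = ½ × 6.5125 × 52.1 = 169.65.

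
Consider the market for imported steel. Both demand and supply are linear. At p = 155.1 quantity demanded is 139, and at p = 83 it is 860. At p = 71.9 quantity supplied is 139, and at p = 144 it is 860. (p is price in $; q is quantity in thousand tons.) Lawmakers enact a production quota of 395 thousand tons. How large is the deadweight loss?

$2560 thousand

Demand slope = (83 − 155.1)/(860 − 139) = −0.1, so p = 169 − 0.1q.
Supply slope = (144 − 71.9)/(860 − 139) = 0.1, so p = 58 + 0.1q.
Competitive equilibrium: 169 − 0.1q = 58 + 0.1q → q* = 555, p* = 113.5.
At q = 395: demand price = 169 − 0.1·395 = 129.5; supply price = 58 + 0.1·395 = 97.5.
Δq = 555 − 395 = 160; wedge = 129.5 − 97.5 = 32.
Deadweight loss = ½ × 160 × 32 = $2560 thousand.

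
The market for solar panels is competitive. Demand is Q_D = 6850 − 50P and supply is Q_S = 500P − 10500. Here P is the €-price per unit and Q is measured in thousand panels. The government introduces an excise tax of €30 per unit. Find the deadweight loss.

In inverse form: demand P = 137 − 0.02Q, supply P = 21 + 0.002Q.
Competitive equilibrium: 137 − 0.02Q = 21 + 0.002Q → Q* = 5272.7273, P* = 31.5455.
With the tax, the buyer price exceeds the seller price by 30: (137 − 0.02Q) − (21 + 0.002Q) = 30 → Q' = 3909.0909.
ΔQ = 5272.7273 − 3909.0909 = 1363.6364; the wedge equals the tax, 30.
Deadweight loss = ½ × 1363.6364 × 30 = €20454.55 thousand.

€20454.55 thousand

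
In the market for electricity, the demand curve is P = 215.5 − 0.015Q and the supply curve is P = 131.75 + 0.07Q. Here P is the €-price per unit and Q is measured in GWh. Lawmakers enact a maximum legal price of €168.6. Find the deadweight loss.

Competitive equilibrium: 215.5 − 0.015Q = 131.75 + 0.07Q → Q* = 985.2941, P* = 200.7206.
At the ceiling P = 168.6, quantity supplied = (168.6 − 131.75)/0.07 = 526.4286.
Willingness to pay at Q' = 526.4286: 215.5 − 0.015·526.4286 = 207.6036.
ΔQ = 985.2941 − 526.4286 = 458.8655; wedge = 207.6036 − 168.6 = 39.0036.
Welfare loss = ½ × 458.8655 × 39.0036 = €8948.70.

€8948.70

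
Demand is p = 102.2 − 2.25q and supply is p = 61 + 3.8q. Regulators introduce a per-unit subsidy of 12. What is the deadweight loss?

11.90

Competitive equilibrium: 102.2 − 2.25q = 61 + 3.8q → q* = 6.8099, p* = 86.8777.
The subsidy lowers effective supply by 12: p = 49 + 3.8q.
New quantity: 102.2 − 2.25q = 49 + 3.8q → q' = 8.7934.
Overproduction Δq = 8.7934 − 6.8099 = 1.9835; wedge = subsidy = 12.
Welfare loss = ½ × 1.9835 × 12 = 11.90.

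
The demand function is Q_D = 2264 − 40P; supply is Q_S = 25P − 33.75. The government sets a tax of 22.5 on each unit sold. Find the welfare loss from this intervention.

3894.23

In inverse form: demand P = 56.6 − 0.025Q, supply P = 1.35 + 0.04Q.
Competitive equilibrium: 56.6 − 0.025Q = 1.35 + 0.04Q → Q* = 850, P* = 35.35.
With the tax, the buyer price exceeds the seller price by 22.5: (56.6 − 0.025Q) − (1.35 + 0.04Q) = 22.5 → Q' = 503.8462.
ΔQ = 850 − 503.8462 = 346.1538; the wedge equals the tax, 22.5.
DWL = ½ × 346.1538 × 22.5 = 3894.23.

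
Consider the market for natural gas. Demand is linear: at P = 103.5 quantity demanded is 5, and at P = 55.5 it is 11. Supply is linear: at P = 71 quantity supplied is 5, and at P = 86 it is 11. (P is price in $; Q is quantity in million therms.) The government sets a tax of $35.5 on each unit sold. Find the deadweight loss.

Demand slope = (55.5 − 103.5)/(11 − 5) = −8, so P = 143.5 − 8Q.
Supply slope = (86 − 71)/(11 − 5) = 2.5, so P = 58.5 + 2.5Q.
Competitive equilibrium: 143.5 − 8Q = 58.5 + 2.5Q → Q* = 8.0952, P* = 78.7381.
With the tax, the buyer price exceeds the seller price by 35.5: (143.5 − 8Q) − (58.5 + 2.5Q) = 35.5 → Q' = 4.7143.
ΔQ = 8.0952 − 4.7143 = 3.3809; the wedge equals the tax, 35.5.
DWL = ½ × 3.3809 × 35.5 = $60.01 million.

$60.01 million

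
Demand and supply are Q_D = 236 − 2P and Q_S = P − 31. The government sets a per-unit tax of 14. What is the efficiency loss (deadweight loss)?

65.33

In inverse form: demand P = 118 − 0.5Q, supply P = 31 + Q.
Competitive equilibrium: 118 − 0.5Q = 31 + Q → Q* = 58, P* = 89.
With the tax, the buyer price exceeds the seller price by 14: (118 − 0.5Q) − (31 + Q) = 14 → Q' = 48.6667.
ΔQ = 58 − 48.6667 = 9.3333; the wedge equals the tax, 14.
Deadweight loss = ½ × 9.3333 × 14 = 65.33.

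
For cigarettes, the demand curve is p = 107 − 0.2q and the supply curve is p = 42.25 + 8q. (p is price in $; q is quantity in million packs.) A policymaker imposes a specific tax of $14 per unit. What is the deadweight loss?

$11.95 million

Competitive equilibrium: 107 − 0.2q = 42.25 + 8q → q* = 7.8963, p* = 105.4207.
With the tax, the buyer price exceeds the seller price by 14: (107 − 0.2q) − (42.25 + 8q) = 14 → q' = 6.189.
Δq = 7.8963 − 6.189 = 1.7073; the wedge equals the tax, 14.
The triangle = ½ × 1.7073 × 14 = $11.95 million.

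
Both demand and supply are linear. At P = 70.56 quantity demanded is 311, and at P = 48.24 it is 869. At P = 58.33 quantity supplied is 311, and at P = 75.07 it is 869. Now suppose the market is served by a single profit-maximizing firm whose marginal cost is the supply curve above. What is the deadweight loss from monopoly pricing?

Demand slope = (48.24 − 70.56)/(869 − 311) = −0.04, so P = 83 − 0.04Q.
Supply slope = (75.07 − 58.33)/(869 − 311) = 0.03, so P = 49 + 0.03Q.
Competitive equilibrium: 83 − 0.04Q = 49 + 0.03Q → Q* = 485.71429, P* = 63.57143.
Marginal revenue: MR = 83 − 0.08Q. Set MR = MC: 83 − 0.08Q = 49 + 0.03Q → Q_m = 309.09091.
Price P_m = 83 − 0.04·309.09091 = 70.63636; MC(Q_m) = 49 + 0.03·309.09091 = 58.27273.
Competitive Q* = 485.71429, so ΔQ = 176.62338; wedge = 70.63636 − 58.27273 = 12.36363.
Deadweight loss = ½ × 176.62338 × 12.36363 = 1091.85.

1091.85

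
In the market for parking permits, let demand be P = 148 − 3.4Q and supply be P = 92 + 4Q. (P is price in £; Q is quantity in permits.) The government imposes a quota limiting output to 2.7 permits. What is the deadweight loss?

£87.66

Competitive equilibrium: 148 − 3.4Q = 92 + 4Q → Q* = 7.56757, P* = 122.27027.
At Q = 2.7: demand price = 148 − 3.4·2.7 = 138.82; supply price = 92 + 4·2.7 = 102.8.
ΔQ = 7.56757 − 2.7 = 4.86757; wedge = 138.82 − 102.8 = 36.02.
Welfare loss = ½ × 4.86757 × 36.02 = £87.66.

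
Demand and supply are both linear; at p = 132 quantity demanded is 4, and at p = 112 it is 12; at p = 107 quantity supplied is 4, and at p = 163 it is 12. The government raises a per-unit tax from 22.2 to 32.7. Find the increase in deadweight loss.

30.34

Demand slope = (112 − 132)/(12 − 4) = −2.5, so p = 142 − 2.5q.
Supply slope = (163 − 107)/(12 − 4) = 7, so p = 79 + 7q.
Competitive equilibrium: 142 − 2.5q = 79 + 7q → q* = 6.6316, p* = 125.4211.
For a per-unit tax t: Δq = t/9.5, so DWL = ½·t·(t/9.5) = t²/19.
At t = 22.2: DWL = 25.939. At t = 32.7: DWL = 56.278.
Increase = 56.278 − 25.939 = 30.34.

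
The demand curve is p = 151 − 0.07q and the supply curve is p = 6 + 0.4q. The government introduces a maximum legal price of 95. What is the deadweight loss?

1738.49

Competitive equilibrium: 151 − 0.07q = 6 + 0.4q → q* = 308.5106, p* = 129.4043.
At the ceiling p = 95, quantity supplied = (95 − 6)/0.4 = 222.5.
Willingness to pay at q' = 222.5: 151 − 0.07·222.5 = 135.425.
Δq = 308.5106 − 222.5 = 86.0106; wedge = 135.425 − 95 = 40.425.
The triangle = ½ × 86.0106 × 40.425 = 1738.49.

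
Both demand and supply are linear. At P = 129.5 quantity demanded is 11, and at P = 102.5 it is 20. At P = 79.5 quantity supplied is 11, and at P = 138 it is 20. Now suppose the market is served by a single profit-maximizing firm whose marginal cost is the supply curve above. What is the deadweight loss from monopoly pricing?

72.36

Demand slope = (102.5 − 129.5)/(20 − 11) = −3, so P = 162.5 − 3Q.
Supply slope = (138 − 79.5)/(20 − 11) = 6.5, so P = 8 + 6.5Q.
Competitive equilibrium: 162.5 − 3Q = 8 + 6.5Q → Q* = 16.26316, P* = 113.71053.
Marginal revenue: MR = 162.5 − 6Q. Set MR = MC: 162.5 − 6Q = 8 + 6.5Q → Q_m = 12.36.
Price P_m = 162.5 − 3·12.36 = 125.42; MC(Q_m) = 8 + 6.5·12.36 = 88.34.
Competitive Q* = 16.26316, so ΔQ = 3.90316; wedge = 125.42 − 88.34 = 37.08.
DWL = ½ × 3.90316 × 37.08 = 72.36.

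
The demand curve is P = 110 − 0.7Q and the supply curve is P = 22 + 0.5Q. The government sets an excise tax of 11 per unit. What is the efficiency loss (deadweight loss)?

Competitive equilibrium: 110 − 0.7Q = 22 + 0.5Q → Q* = 73.3333, P* = 58.6667.
With the tax, the buyer price exceeds the seller price by 11: (110 − 0.7Q) − (22 + 0.5Q) = 11 → Q' = 64.1667.
ΔQ = 73.3333 − 64.1667 = 9.1666; the wedge equals the tax, 11.
Deadweight loss = ½ × 9.1666 × 11 = 50.42.

50.42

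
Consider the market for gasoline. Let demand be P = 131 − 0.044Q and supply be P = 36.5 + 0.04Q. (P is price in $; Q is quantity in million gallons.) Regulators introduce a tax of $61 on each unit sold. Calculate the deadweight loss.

Competitive equilibrium: 131 − 0.044Q = 36.5 + 0.04Q → Q* = 1125, P* = 81.5.
With the tax, the buyer price exceeds the seller price by 61: (131 − 0.044Q) − (36.5 + 0.04Q) = 61 → Q' = 398.8095.
ΔQ = 1125 − 398.8095 = 726.1905; the wedge equals the tax, 61.
Welfare loss = ½ × 726.1905 × 61 = $22148.81 million.

$22148.81 million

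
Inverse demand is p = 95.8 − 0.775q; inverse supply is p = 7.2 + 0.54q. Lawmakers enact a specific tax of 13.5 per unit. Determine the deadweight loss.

Competitive equilibrium: 95.8 − 0.775q = 7.2 + 0.54q → q* = 67.3764, p* = 43.5833.
With the tax, the buyer price exceeds the seller price by 13.5: (95.8 − 0.775q) − (7.2 + 0.54q) = 13.5 → q' = 57.1103.
Δq = 67.3764 − 57.1103 = 10.2661; the wedge equals the tax, 13.5.
Welfare loss = ½ × 10.2661 × 13.5 = 69.30.

69.30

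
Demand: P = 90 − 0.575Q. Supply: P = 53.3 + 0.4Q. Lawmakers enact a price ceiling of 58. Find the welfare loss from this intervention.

Competitive equilibrium: 90 − 0.575Q = 53.3 + 0.4Q → Q* = 37.641, P* = 68.3564.
At the ceiling P = 58, quantity supplied = (58 − 53.3)/0.4 = 11.75.
Willingness to pay at Q' = 11.75: 90 − 0.575·11.75 = 83.2438.
ΔQ = 37.641 − 11.75 = 25.891; wedge = 83.2438 − 58 = 25.2438.
Deadweight loss = ½ × 25.891 × 25.2438 = 326.79.

326.79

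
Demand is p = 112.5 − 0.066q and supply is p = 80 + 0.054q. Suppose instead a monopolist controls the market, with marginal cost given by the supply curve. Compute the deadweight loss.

Competitive equilibrium: 112.5 − 0.066q = 80 + 0.054q → q* = 270.83333, p* = 94.625.
Marginal revenue: MR = 112.5 − 0.132q. Set MR = MC: 112.5 − 0.132q = 80 + 0.054q → q_m = 174.73118.
Price p_m = 112.5 − 0.066·174.73118 = 100.96774; MC(q_m) = 80 + 0.054·174.73118 = 89.43548.
Competitive q* = 270.83333, so Δq = 96.10215; wedge = 100.96774 − 89.43548 = 11.53226.
Welfare loss = ½ × 96.10215 × 11.53226 = 554.14.

554.14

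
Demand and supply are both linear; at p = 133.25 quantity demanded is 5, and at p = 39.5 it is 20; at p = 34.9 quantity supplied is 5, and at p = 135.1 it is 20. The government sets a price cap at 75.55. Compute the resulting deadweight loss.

14.96

Demand slope = (39.5 − 133.25)/(20 − 5) = −6.25, so p = 164.5 − 6.25q.
Supply slope = (135.1 − 34.9)/(20 − 5) = 6.68, so p = 1.5 + 6.68q.
Competitive equilibrium: 164.5 − 6.25q = 1.5 + 6.68q → q* = 12.6063, p* = 85.7104.
At the ceiling p = 75.55, quantity supplied = (75.55 − 1.5)/6.68 = 11.0853.
Willingness to pay at q' = 11.0853: 164.5 − 6.25·11.0853 = 95.2169.
Δq = 12.6063 − 11.0853 = 1.521; wedge = 95.2169 − 75.55 = 19.6669.
Deadweight loss = ½ × 1.521 × 19.6669 = 14.96.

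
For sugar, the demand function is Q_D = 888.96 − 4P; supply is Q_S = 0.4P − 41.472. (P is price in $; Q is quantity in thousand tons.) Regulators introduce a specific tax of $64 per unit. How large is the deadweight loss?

In inverse form: demand P = 222.24 − 0.25Q, supply P = 103.68 + 2.5Q.
Competitive equilibrium: 222.24 − 0.25Q = 103.68 + 2.5Q → Q* = 43.1127, P* = 211.4618.
With the tax, the buyer price exceeds the seller price by 64: (222.24 − 0.25Q) − (103.68 + 2.5Q) = 64 → Q' = 19.84.
ΔQ = 43.1127 − 19.84 = 23.2727; the wedge equals the tax, 64.
Deadweight loss = ½ × 23.2727 × 64 = $744.73 thousand.

$744.73 thousand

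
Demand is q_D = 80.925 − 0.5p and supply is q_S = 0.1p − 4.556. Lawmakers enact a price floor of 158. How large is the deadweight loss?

361.85

In inverse form: demand p = 161.85 − 2q, supply p = 45.56 + 10q.
Competitive equilibrium: 161.85 − 2q = 45.56 + 10q → q* = 9.6908, p* = 142.4683.
At the floor p = 158, quantity demanded = (161.85 − 158)/2 = 1.925.
Sellers' marginal cost at q' = 1.925: 45.56 + 10·1.925 = 64.81.
Δq = 9.6908 − 1.925 = 7.7658; wedge = 158 − 64.81 = 93.19.
DWL = ½ × 7.7658 × 93.19 = 361.85.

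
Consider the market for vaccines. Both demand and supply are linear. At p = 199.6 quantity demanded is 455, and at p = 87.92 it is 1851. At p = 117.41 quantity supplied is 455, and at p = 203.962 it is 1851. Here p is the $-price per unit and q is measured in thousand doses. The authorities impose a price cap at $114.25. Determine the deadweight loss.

$28159.38 thousand

Demand slope = (87.92 − 199.6)/(1851 − 455) = −0.08, so p = 236 − 0.08q.
Supply slope = (203.962 − 117.41)/(1851 − 455) = 0.062, so p = 89.2 + 0.062q.
Competitive equilibrium: 236 − 0.08q = 89.2 + 0.062q → q* = 1033.80282, p* = 153.29577.
At the ceiling p = 114.25, quantity supplied = (114.25 − 89.2)/0.062 = 404.03226.
Willingness to pay at q' = 404.03226: 236 − 0.08·404.03226 = 203.67742.
Δq = 1033.80282 − 404.03226 = 629.77056; wedge = 203.67742 − 114.25 = 89.42742.
Welfare loss = ½ × 629.77056 × 89.42742 = $28159.38 thousand.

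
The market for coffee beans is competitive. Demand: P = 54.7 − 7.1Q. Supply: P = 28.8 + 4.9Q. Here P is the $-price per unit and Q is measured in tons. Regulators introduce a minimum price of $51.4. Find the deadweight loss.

$17.21

Competitive equilibrium: 54.7 − 7.1Q = 28.8 + 4.9Q → Q* = 2.1583, P* = 39.3758.
At the floor P = 51.4, quantity demanded = (54.7 − 51.4)/7.1 = 0.4648.
Sellers' marginal cost at Q' = 0.4648: 28.8 + 4.9·0.4648 = 31.0775.
ΔQ = 2.1583 − 0.4648 = 1.6935; wedge = 51.4 − 31.0775 = 20.3225.
Deadweight loss = ½ × 1.6935 × 20.3225 = $17.21.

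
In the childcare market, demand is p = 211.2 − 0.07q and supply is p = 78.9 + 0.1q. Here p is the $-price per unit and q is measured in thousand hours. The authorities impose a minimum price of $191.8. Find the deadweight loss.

Competitive equilibrium: 211.2 − 0.07q = 78.9 + 0.1q → q* = 778.23529, p* = 156.72353.
At the floor p = 191.8, quantity demanded = (211.2 − 191.8)/0.07 = 277.14286.
Sellers' marginal cost at q' = 277.14286: 78.9 + 0.1·277.14286 = 106.61429.
Δq = 778.23529 − 277.14286 = 501.09243; wedge = 191.8 − 106.61429 = 85.18571.
Welfare loss = ½ × 501.09243 × 85.18571 = $21342.96 thousand.

$21342.96 thousand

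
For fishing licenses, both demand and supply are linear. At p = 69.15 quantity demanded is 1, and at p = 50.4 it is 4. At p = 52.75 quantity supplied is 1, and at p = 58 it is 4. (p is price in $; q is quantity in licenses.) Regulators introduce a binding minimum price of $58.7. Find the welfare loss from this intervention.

$0.57

Demand slope = (50.4 − 69.15)/(4 − 1) = −6.25, so p = 75.4 − 6.25q.
Supply slope = (58 − 52.75)/(4 − 1) = 1.75, so p = 51 + 1.75q.
Competitive equilibrium: 75.4 − 6.25q = 51 + 1.75q → q* = 3.05, p* = 56.3375.
At the floor p = 58.7, quantity demanded = (75.4 − 58.7)/6.25 = 2.672.
Sellers' marginal cost at q' = 2.672: 51 + 1.75·2.672 = 55.676.
Δq = 3.05 − 2.672 = 0.378; wedge = 58.7 − 55.676 = 3.024.
DWL = ½ × 0.378 × 3.024 = $0.57.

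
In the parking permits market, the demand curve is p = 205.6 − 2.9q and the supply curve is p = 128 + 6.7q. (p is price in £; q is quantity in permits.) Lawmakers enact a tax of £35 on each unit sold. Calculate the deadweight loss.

£63.80

Competitive equilibrium: 205.6 − 2.9q = 128 + 6.7q → q* = 8.0833, p* = 182.1583.
With the tax, the buyer price exceeds the seller price by 35: (205.6 − 2.9q) − (128 + 6.7q) = 35 → q' = 4.4375.
Δq = 8.0833 − 4.4375 = 3.6458; the wedge equals the tax, 35.
DWL = ½ × 3.6458 × 35 = £63.80.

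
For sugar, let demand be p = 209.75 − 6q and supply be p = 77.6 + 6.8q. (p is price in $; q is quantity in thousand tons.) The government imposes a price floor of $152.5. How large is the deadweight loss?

Competitive equilibrium: 209.75 − 6q = 77.6 + 6.8q → q* = 10.3242, p* = 147.8047.
At the floor p = 152.5, quantity demanded = (209.75 − 152.5)/6 = 9.5417.
Sellers' marginal cost at q' = 9.5417: 77.6 + 6.8·9.5417 = 142.4836.
Δq = 10.3242 − 9.5417 = 0.7825; wedge = 152.5 − 142.4836 = 10.0164.
Deadweight loss = ½ × 0.7825 × 10.0164 = $3.92 thousand.

$3.92 thousand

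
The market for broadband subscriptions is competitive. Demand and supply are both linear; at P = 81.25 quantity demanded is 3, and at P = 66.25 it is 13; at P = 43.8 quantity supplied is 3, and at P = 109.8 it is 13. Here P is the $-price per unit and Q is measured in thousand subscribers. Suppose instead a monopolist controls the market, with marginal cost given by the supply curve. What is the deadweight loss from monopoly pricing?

Demand slope = (66.25 − 81.25)/(13 − 3) = −1.5, so P = 85.75 − 1.5Q.
Supply slope = (109.8 − 43.8)/(13 − 3) = 6.6, so P = 24 + 6.6Q.
Competitive equilibrium: 85.75 − 1.5Q = 24 + 6.6Q → Q* = 7.6235, P* = 74.3148.
Marginal revenue: MR = 85.75 − 3Q. Set MR = MC: 85.75 − 3Q = 24 + 6.6Q → Q_m = 6.4323.
Price P_m = 85.75 − 1.5·6.4323 = 76.1016; MC(Q_m) = 24 + 6.6·6.4323 = 66.4532.
Competitive Q* = 7.6235, so ΔQ = 1.1912; wedge = 76.1016 − 66.4532 = 9.6484.
The triangle = ½ × 1.1912 × 9.6484 = $5.75 thousand.

$5.75 thousand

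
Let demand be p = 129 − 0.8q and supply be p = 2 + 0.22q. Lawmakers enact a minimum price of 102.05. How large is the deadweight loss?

4206.83

Competitive equilibrium: 129 − 0.8q = 2 + 0.22q → q* = 124.5098, p* = 29.3922.
At the floor p = 102.05, quantity demanded = (129 − 102.05)/0.8 = 33.6875.
Sellers' marginal cost at q' = 33.6875: 2 + 0.22·33.6875 = 9.4113.
Δq = 124.5098 − 33.6875 = 90.8223; wedge = 102.05 − 9.4113 = 92.6387.
Welfare loss = ½ × 90.8223 × 92.6387 = 4206.83.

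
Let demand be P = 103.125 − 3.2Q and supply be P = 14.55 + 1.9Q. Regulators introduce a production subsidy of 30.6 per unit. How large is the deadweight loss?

91.80

Competitive equilibrium: 103.125 − 3.2Q = 14.55 + 1.9Q → Q* = 17.3676, P* = 47.5485.
The subsidy lowers effective supply by 30.6: P = 1.9Q − 16.05.
New quantity: 103.125 − 3.2Q = 1.9Q − 16.05 → Q' = 23.3676.
Overproduction ΔQ = 23.3676 − 17.3676 = 6; wedge = subsidy = 30.6.
DWL = ½ × 6 × 30.6 = 91.80.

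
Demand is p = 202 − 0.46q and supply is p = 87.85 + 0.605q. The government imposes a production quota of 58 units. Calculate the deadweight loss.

Competitive equilibrium: 202 − 0.46q = 87.85 + 0.605q → q* = 107.1831, p* = 152.6958.
At q = 58: demand price = 202 − 0.46·58 = 175.32; supply price = 87.85 + 0.605·58 = 122.94.
Δq = 107.1831 − 58 = 49.1831; wedge = 175.32 − 122.94 = 52.38.
Welfare loss = ½ × 49.1831 × 52.38 = 1288.11.

1288.11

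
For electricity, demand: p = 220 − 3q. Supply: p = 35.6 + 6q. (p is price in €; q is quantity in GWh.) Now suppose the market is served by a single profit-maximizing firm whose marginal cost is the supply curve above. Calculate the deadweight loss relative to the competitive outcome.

Competitive equilibrium: 220 − 3q = 35.6 + 6q → q* = 20.4889, p* = 158.5333.
Marginal revenue: MR = 220 − 6q. Set MR = MC: 220 − 6q = 35.6 + 6q → q_m = 15.3667.
Price p_m = 220 − 3·15.3667 = 173.8999; MC(q_m) = 35.6 + 6·15.3667 = 127.8002.
Competitive q* = 20.4889, so Δq = 5.1222; wedge = 173.8999 − 127.8002 = 46.0997.
The triangle = ½ × 5.1222 × 46.0997 = €118.07.

€118.07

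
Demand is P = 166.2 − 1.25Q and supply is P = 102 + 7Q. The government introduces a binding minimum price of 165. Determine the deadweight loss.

191.97

Competitive equilibrium: 166.2 − 1.25Q = 102 + 7Q → Q* = 7.7818, P* = 156.4727.
At the floor P = 165, quantity demanded = (166.2 − 165)/1.25 = 0.96.
Sellers' marginal cost at Q' = 0.96: 102 + 7·0.96 = 108.72.
ΔQ = 7.7818 − 0.96 = 6.8218; wedge = 165 − 108.72 = 56.28.
Welfare loss = ½ × 6.8218 × 56.28 = 191.97.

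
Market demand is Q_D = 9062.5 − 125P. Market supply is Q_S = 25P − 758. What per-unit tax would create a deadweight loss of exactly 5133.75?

In inverse form: demand P = 72.5 − 0.008Q, supply P = 30.32 + 0.04Q.
Competitive equilibrium: 72.5 − 0.008Q = 30.32 + 0.04Q → Q* = 878.75, P* = 65.47.
A tax t gives ΔQ = t/0.048 and wedge t, so DWL = t²/0.096.
t²/0.096 = 5133.75 → t² = 492.84 → t = 22.2.

22.2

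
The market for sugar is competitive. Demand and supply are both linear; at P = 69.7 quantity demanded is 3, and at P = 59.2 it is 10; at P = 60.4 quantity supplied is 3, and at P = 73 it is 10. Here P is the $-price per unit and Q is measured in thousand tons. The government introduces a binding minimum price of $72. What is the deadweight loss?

Demand slope = (59.2 − 69.7)/(10 − 3) = −1.5, so P = 74.2 − 1.5Q.
Supply slope = (73 − 60.4)/(10 − 3) = 1.8, so P = 55 + 1.8Q.
Competitive equilibrium: 74.2 − 1.5Q = 55 + 1.8Q → Q* = 5.8182, P* = 65.4727.
At the floor P = 72, quantity demanded = (74.2 − 72)/1.5 = 1.4667.
Sellers' marginal cost at Q' = 1.4667: 55 + 1.8·1.4667 = 57.6401.
ΔQ = 5.8182 − 1.4667 = 4.3515; wedge = 72 − 57.6401 = 14.3599.
DWL = ½ × 4.3515 × 14.3599 = $31.24 thousand.

$31.24 thousand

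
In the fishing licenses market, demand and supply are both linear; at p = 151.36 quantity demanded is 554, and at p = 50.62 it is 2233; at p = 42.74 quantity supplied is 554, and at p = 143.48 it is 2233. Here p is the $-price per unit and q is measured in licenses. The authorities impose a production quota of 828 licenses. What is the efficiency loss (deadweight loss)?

Demand slope = (50.62 − 151.36)/(2233 − 554) = −0.06, so p = 184.6 − 0.06q.
Supply slope = (143.48 − 42.74)/(2233 − 554) = 0.06, so p = 9.5 + 0.06q.
Competitive equilibrium: 184.6 − 0.06q = 9.5 + 0.06q → q* = 1459.1667, p* = 97.05.
At q = 828: demand price = 184.6 − 0.06·828 = 134.92; supply price = 9.5 + 0.06·828 = 59.18.
Δq = 1459.1667 − 828 = 631.1667; wedge = 134.92 − 59.18 = 75.74.
The triangle = ½ × 631.1667 × 75.74 = $23902.28.

$23902.28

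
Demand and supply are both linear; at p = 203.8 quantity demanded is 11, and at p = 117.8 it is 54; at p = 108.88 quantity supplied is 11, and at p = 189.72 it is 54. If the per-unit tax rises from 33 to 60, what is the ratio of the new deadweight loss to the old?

Demand slope = (117.8 − 203.8)/(54 − 11) = −2, so p = 225.8 − 2q.
Supply slope = (189.72 − 108.88)/(54 − 11) = 1.88, so p = 88.2 + 1.88q.
Competitive equilibrium: 225.8 − 2q = 88.2 + 1.88q → q* = 35.4639, p* = 154.8722.
For a per-unit tax t: Δq = t/3.88, so DWL = ½·t·(t/3.88) = t²/7.76.
At t = 33: DWL = 140.335. At t = 60: DWL = 463.918.
Ratio = (60/33)² = 3.306.

3.306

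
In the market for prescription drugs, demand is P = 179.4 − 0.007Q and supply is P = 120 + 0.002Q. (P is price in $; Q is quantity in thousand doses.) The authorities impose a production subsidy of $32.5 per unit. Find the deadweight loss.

Competitive equilibrium: 179.4 − 0.007Q = 120 + 0.002Q → Q* = 6600, P* = 133.2.
The subsidy lowers effective supply by 32.5: P = 87.5 + 0.002Q.
New quantity: 179.4 − 0.007Q = 87.5 + 0.002Q → Q' = 10211.1111.
Overproduction ΔQ = 10211.1111 − 6600 = 3611.1111; wedge = subsidy = 32.5.
Deadweight loss = ½ × 3611.1111 × 32.5 = $58680.56 thousand.

$58680.56 thousand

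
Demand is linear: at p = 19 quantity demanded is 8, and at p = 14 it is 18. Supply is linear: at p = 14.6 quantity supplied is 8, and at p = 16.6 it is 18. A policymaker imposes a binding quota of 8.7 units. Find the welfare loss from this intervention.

Demand slope = (14 − 19)/(18 − 8) = −0.5, so p = 23 − 0.5q.
Supply slope = (16.6 − 14.6)/(18 − 8) = 0.2, so p = 13 + 0.2q.
Competitive equilibrium: 23 − 0.5q = 13 + 0.2q → q* = 14.2857, p* = 15.8571.
At q = 8.7: demand price = 23 − 0.5·8.7 = 18.65; supply price = 13 + 0.2·8.7 = 14.74.
Δq = 14.2857 − 8.7 = 5.5857; wedge = 18.65 − 14.74 = 3.91.
DWL = ½ × 5.5857 × 3.91 = 10.92.

10.92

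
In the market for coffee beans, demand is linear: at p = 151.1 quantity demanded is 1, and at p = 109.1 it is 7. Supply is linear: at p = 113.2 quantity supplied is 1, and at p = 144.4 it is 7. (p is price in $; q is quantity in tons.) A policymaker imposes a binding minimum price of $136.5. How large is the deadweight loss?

Demand slope = (109.1 − 151.1)/(7 − 1) = −7, so p = 158.1 − 7q.
Supply slope = (144.4 − 113.2)/(7 − 1) = 5.2, so p = 108 + 5.2q.
Competitive equilibrium: 158.1 − 7q = 108 + 5.2q → q* = 4.1066, p* = 129.3541.
At the floor p = 136.5, quantity demanded = (158.1 − 136.5)/7 = 3.0857.
Sellers' marginal cost at q' = 3.0857: 108 + 5.2·3.0857 = 124.0456.
Δq = 4.1066 − 3.0857 = 1.0209; wedge = 136.5 − 124.0456 = 12.4544.
Deadweight loss = ½ × 1.0209 × 12.4544 = $6.36.

$6.36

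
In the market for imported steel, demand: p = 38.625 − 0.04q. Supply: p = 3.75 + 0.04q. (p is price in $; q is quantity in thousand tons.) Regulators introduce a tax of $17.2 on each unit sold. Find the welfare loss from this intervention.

$1849 thousand

Competitive equilibrium: 38.625 − 0.04q = 3.75 + 0.04q → q* = 435.9375, p* = 21.1875.
With the tax, the buyer price exceeds the seller price by 17.2: (38.625 − 0.04q) − (3.75 + 0.04q) = 17.2 → q' = 220.9375.
Δq = 435.9375 − 220.9375 = 215; the wedge equals the tax, 17.2.
DWL = ½ × 215 × 17.2 = $1849 thousand.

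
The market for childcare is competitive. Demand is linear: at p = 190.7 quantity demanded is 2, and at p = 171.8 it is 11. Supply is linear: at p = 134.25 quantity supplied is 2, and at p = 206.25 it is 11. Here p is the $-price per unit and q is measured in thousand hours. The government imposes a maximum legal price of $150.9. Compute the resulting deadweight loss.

Demand slope = (171.8 − 190.7)/(11 − 2) = −2.1, so p = 194.9 − 2.1q.
Supply slope = (206.25 − 134.25)/(11 − 2) = 8, so p = 118.25 + 8q.
Competitive equilibrium: 194.9 − 2.1q = 118.25 + 8q → q* = 7.5891, p* = 178.9629.
At the ceiling p = 150.9, quantity supplied = (150.9 − 118.25)/8 = 4.0813.
Willingness to pay at q' = 4.0813: 194.9 − 2.1·4.0813 = 186.3293.
Δq = 7.5891 − 4.0813 = 3.5078; wedge = 186.3293 − 150.9 = 35.4293.
DWL = ½ × 3.5078 × 35.4293 = $62.14 thousand.

$62.14 thousand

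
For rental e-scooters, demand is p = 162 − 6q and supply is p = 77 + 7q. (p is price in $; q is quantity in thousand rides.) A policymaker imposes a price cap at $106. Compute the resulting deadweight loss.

$37.30 thousand

Competitive equilibrium: 162 − 6q = 77 + 7q → q* = 6.5385, p* = 122.7692.
At the ceiling p = 106, quantity supplied = (106 − 77)/7 = 4.1429.
Willingness to pay at q' = 4.1429: 162 − 6·4.1429 = 137.1426.
Δq = 6.5385 − 4.1429 = 2.3956; wedge = 137.1426 − 106 = 31.1426.
Deadweight loss = ½ × 2.3956 × 31.1426 = $37.30 thousand.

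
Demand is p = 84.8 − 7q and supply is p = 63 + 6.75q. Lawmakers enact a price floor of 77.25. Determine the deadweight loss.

Competitive equilibrium: 84.8 − 7q = 63 + 6.75q → q* = 1.5855, p* = 73.7018.
At the floor p = 77.25, quantity demanded = (84.8 − 77.25)/7 = 1.0786.
Sellers' marginal cost at q' = 1.0786: 63 + 6.75·1.0786 = 70.2806.
Δq = 1.5855 − 1.0786 = 0.5069; wedge = 77.25 − 70.2806 = 6.9694.
Welfare loss = ½ × 0.5069 × 6.9694 = 1.77.

1.77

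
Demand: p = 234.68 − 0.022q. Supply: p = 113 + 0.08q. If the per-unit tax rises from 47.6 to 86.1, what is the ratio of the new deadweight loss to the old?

Competitive equilibrium: 234.68 − 0.022q = 113 + 0.08q → q* = 1192.9412, p* = 208.4353.
For a per-unit tax t: Δq = t/0.102, so DWL = ½·t·(t/0.102) = t²/0.204.
At t = 47.6: DWL = 11106.667. At t = 86.1: DWL = 36339.265.
Ratio = (86.1/47.6)² = 3.272.

3.272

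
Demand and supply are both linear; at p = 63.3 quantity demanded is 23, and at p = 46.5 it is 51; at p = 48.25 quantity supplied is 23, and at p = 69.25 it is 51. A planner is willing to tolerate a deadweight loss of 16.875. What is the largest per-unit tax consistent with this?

Demand slope = (46.5 − 63.3)/(51 − 23) = −0.6, so p = 77.1 − 0.6q.
Supply slope = (69.25 − 48.25)/(51 − 23) = 0.75, so p = 31 + 0.75q.
Competitive equilibrium: 77.1 − 0.6q = 31 + 0.75q → q* = 34.1481, p* = 56.6111.
A tax t gives Δq = t/1.35 and wedge t, so DWL = t²/2.7.
t²/2.7 = 16.875 → t² = 45.5625 → t = 6.75.

6.75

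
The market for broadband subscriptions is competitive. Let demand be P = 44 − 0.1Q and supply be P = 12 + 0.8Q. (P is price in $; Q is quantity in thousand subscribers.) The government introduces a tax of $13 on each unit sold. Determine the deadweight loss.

Competitive equilibrium: 44 − 0.1Q = 12 + 0.8Q → Q* = 35.5556, P* = 40.4444.
With the tax, the buyer price exceeds the seller price by 13: (44 − 0.1Q) − (12 + 0.8Q) = 13 → Q' = 21.1111.
ΔQ = 35.5556 − 21.1111 = 14.4445; the wedge equals the tax, 13.
Welfare loss = ½ × 14.4445 × 13 = $93.89 thousand.

$93.89 thousand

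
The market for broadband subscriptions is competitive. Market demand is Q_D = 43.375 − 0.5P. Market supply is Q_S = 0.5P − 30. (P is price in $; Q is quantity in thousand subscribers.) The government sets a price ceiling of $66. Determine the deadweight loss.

In inverse form: demand P = 86.75 − 2Q, supply P = 60 + 2Q.
Competitive equilibrium: 86.75 − 2Q = 60 + 2Q → Q* = 6.6875, P* = 73.375.
At the ceiling P = 66, quantity supplied = (66 − 60)/2 = 3.
Willingness to pay at Q' = 3: 86.75 − 2·3 = 80.75.
ΔQ = 6.6875 − 3 = 3.6875; wedge = 80.75 − 66 = 14.75.
Welfare loss = ½ × 3.6875 × 14.75 = $27.20 thousand.

$27.20 thousand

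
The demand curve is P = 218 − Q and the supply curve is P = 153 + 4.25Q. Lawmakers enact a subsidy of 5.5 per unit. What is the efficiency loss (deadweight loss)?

Competitive equilibrium: 218 − Q = 153 + 4.25Q → Q* = 12.381, P* = 205.619.
The subsidy lowers effective supply by 5.5: P = 147.5 + 4.25Q.
New quantity: 218 − Q = 147.5 + 4.25Q → Q' = 13.4286.
Overproduction ΔQ = 13.4286 − 12.381 = 1.0476; wedge = subsidy = 5.5.
Welfare loss = ½ × 1.0476 × 5.5 = 2.88.

2.88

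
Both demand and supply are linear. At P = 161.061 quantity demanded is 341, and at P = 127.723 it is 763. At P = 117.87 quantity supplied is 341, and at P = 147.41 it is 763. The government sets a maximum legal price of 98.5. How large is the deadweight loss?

Demand slope = (127.723 − 161.061)/(763 − 341) = −0.079, so P = 188 − 0.079Q.
Supply slope = (147.41 − 117.87)/(763 − 341) = 0.07, so P = 94 + 0.07Q.
Competitive equilibrium: 188 − 0.079Q = 94 + 0.07Q → Q* = 630.8725, P* = 138.1611.
At the ceiling P = 98.5, quantity supplied = (98.5 − 94)/0.07 = 64.2857.
Willingness to pay at Q' = 64.2857: 188 − 0.079·64.2857 = 182.9214.
ΔQ = 630.8725 − 64.2857 = 566.5868; wedge = 182.9214 − 98.5 = 84.4214.
Welfare loss = ½ × 566.5868 × 84.4214 = 23916.03.

23916.03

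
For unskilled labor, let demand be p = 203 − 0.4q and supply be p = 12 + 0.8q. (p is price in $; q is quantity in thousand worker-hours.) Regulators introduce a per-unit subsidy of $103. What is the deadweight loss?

$4420.42 thousand

Competitive equilibrium: 203 − 0.4q = 12 + 0.8q → q* = 159.16667, p* = 139.33333.
The subsidy lowers effective supply by 103: p = 0.8q − 91.
New quantity: 203 − 0.4q = 0.8q − 91 → q' = 245.
Overproduction Δq = 245 − 159.16667 = 85.83333; wedge = subsidy = 103.
Deadweight loss = ½ × 85.83333 × 103 = $4420.42 thousand.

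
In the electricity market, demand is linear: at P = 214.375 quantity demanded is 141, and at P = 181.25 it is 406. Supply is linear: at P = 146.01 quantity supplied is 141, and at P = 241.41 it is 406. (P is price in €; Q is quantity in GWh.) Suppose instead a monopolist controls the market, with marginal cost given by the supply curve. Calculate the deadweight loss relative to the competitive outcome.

€809.55

Demand slope = (181.25 − 214.375)/(406 − 141) = −0.125, so P = 232 − 0.125Q.
Supply slope = (241.41 − 146.01)/(406 − 141) = 0.36, so P = 95.25 + 0.36Q.
Competitive equilibrium: 232 − 0.125Q = 95.25 + 0.36Q → Q* = 281.9588, P* = 196.7552.
Marginal revenue: MR = 232 − 0.25Q. Set MR = MC: 232 − 0.25Q = 95.25 + 0.36Q → Q_m = 224.1803.
Price P_m = 232 − 0.125·224.1803 = 203.9775; MC(Q_m) = 95.25 + 0.36·224.1803 = 175.9549.
Competitive Q* = 281.9588, so ΔQ = 57.7785; wedge = 203.9775 − 175.9549 = 28.0226.
DWL = ½ × 57.7785 × 28.0226 = €809.55.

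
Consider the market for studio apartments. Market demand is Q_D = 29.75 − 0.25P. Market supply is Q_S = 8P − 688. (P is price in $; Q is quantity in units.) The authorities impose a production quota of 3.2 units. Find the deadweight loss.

In inverse form: demand P = 119 − 4Q, supply P = 86 + 0.125Q.
Competitive equilibrium: 119 − 4Q = 86 + 0.125Q → Q* = 8, P* = 87.
At Q = 3.2: demand price = 119 − 4·3.2 = 106.2; supply price = 86 + 0.125·3.2 = 86.4.
ΔQ = 8 − 3.2 = 4.8; wedge = 106.2 − 86.4 = 19.8.
The triangle = ½ × 4.8 × 19.8 = $47.52.

$47.52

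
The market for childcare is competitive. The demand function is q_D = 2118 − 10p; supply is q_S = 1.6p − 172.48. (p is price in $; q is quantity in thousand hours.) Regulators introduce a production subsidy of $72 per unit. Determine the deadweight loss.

$3575.17 thousand

In inverse form: demand p = 211.8 − 0.1q, supply p = 107.8 + 0.625q.
Competitive equilibrium: 211.8 − 0.1q = 107.8 + 0.625q → q* = 143.4483, p* = 197.4552.
The subsidy lowers effective supply by 72: p = 35.8 + 0.625q.
New quantity: 211.8 − 0.1q = 35.8 + 0.625q → q' = 242.7586.
Overproduction Δq = 242.7586 − 143.4483 = 99.3103; wedge = subsidy = 72.
DWL = ½ × 99.3103 × 72 = $3575.17 thousand.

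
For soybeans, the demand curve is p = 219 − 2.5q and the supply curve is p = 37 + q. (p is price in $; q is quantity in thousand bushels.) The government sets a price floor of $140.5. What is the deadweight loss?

Competitive equilibrium: 219 − 2.5q = 37 + q → q* = 52, p* = 89.
At the floor p = 140.5, quantity demanded = (219 − 140.5)/2.5 = 31.4.
Sellers' marginal cost at q' = 31.4: 37 + 1·31.4 = 68.4.
Δq = 52 − 31.4 = 20.6; wedge = 140.5 − 68.4 = 72.1.
DWL = ½ × 20.6 × 72.1 = $742.63 thousand.

$742.63 thousand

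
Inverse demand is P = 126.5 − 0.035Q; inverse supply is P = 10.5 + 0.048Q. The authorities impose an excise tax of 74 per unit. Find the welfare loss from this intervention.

Competitive equilibrium: 126.5 − 0.035Q = 10.5 + 0.048Q → Q* = 1397.5904, P* = 77.5843.
With the tax, the buyer price exceeds the seller price by 74: (126.5 − 0.035Q) − (10.5 + 0.048Q) = 74 → Q' = 506.0241.
ΔQ = 1397.5904 − 506.0241 = 891.5663; the wedge equals the tax, 74.
Deadweight loss = ½ × 891.5663 × 74 = 32987.95.

32987.95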